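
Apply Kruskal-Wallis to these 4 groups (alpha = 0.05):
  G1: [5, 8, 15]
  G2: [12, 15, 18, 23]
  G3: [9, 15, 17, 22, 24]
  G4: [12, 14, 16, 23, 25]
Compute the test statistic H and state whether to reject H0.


Step 1: Combine all N = 17 observations and assign midranks.
sorted (value, group, rank): (5,G1,1), (8,G1,2), (9,G3,3), (12,G2,4.5), (12,G4,4.5), (14,G4,6), (15,G1,8), (15,G2,8), (15,G3,8), (16,G4,10), (17,G3,11), (18,G2,12), (22,G3,13), (23,G2,14.5), (23,G4,14.5), (24,G3,16), (25,G4,17)
Step 2: Sum ranks within each group.
R_1 = 11 (n_1 = 3)
R_2 = 39 (n_2 = 4)
R_3 = 51 (n_3 = 5)
R_4 = 52 (n_4 = 5)
Step 3: H = 12/(N(N+1)) * sum(R_i^2/n_i) - 3(N+1)
     = 12/(17*18) * (11^2/3 + 39^2/4 + 51^2/5 + 52^2/5) - 3*18
     = 0.039216 * 1481.58 - 54
     = 4.101307.
Step 4: Ties present; correction factor C = 1 - 36/(17^3 - 17) = 0.992647. Corrected H = 4.101307 / 0.992647 = 4.131687.
Step 5: Under H0, H ~ chi^2(3); p-value = 0.247591.
Step 6: alpha = 0.05. fail to reject H0.

H = 4.1317, df = 3, p = 0.247591, fail to reject H0.


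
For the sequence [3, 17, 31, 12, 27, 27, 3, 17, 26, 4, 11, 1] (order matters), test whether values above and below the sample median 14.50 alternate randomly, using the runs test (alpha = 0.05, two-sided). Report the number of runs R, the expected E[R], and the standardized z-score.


Step 1: Compute median = 14.50; label A = above, B = below.
Labels in order: BAABAABAABBB  (n_A = 6, n_B = 6)
Step 2: Count runs R = 7.
Step 3: Under H0 (random ordering), E[R] = 2*n_A*n_B/(n_A+n_B) + 1 = 2*6*6/12 + 1 = 7.0000.
        Var[R] = 2*n_A*n_B*(2*n_A*n_B - n_A - n_B) / ((n_A+n_B)^2 * (n_A+n_B-1)) = 4320/1584 = 2.7273.
        SD[R] = 1.6514.
Step 4: R = E[R], so z = 0 with no continuity correction.
Step 5: Two-sided p-value via normal approximation = 2*(1 - Phi(|z|)) = 1.000000.
Step 6: alpha = 0.05. fail to reject H0.

R = 7, z = 0.0000, p = 1.000000, fail to reject H0.


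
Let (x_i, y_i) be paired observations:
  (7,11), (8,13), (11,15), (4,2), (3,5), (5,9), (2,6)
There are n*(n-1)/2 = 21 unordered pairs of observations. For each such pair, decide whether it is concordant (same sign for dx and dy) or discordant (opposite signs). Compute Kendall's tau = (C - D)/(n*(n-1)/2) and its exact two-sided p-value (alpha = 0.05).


Step 1: Enumerate the 21 unordered pairs (i,j) with i<j and classify each by sign(x_j-x_i) * sign(y_j-y_i).
  (1,2):dx=+1,dy=+2->C; (1,3):dx=+4,dy=+4->C; (1,4):dx=-3,dy=-9->C; (1,5):dx=-4,dy=-6->C
  (1,6):dx=-2,dy=-2->C; (1,7):dx=-5,dy=-5->C; (2,3):dx=+3,dy=+2->C; (2,4):dx=-4,dy=-11->C
  (2,5):dx=-5,dy=-8->C; (2,6):dx=-3,dy=-4->C; (2,7):dx=-6,dy=-7->C; (3,4):dx=-7,dy=-13->C
  (3,5):dx=-8,dy=-10->C; (3,6):dx=-6,dy=-6->C; (3,7):dx=-9,dy=-9->C; (4,5):dx=-1,dy=+3->D
  (4,6):dx=+1,dy=+7->C; (4,7):dx=-2,dy=+4->D; (5,6):dx=+2,dy=+4->C; (5,7):dx=-1,dy=+1->D
  (6,7):dx=-3,dy=-3->C
Step 2: C = 18, D = 3, total pairs = 21.
Step 3: tau = (C - D)/(n(n-1)/2) = (18 - 3)/21 = 0.714286.
Step 4: Exact two-sided p-value (enumerate n! = 5040 permutations of y under H0): p = 0.030159.
Step 5: alpha = 0.05. reject H0.

tau_b = 0.7143 (C=18, D=3), p = 0.030159, reject H0.


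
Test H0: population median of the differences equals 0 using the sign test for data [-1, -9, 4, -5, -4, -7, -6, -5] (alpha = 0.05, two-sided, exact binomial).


Step 1: Discard zero differences. Original n = 8; n_eff = number of nonzero differences = 8.
Nonzero differences (with sign): -1, -9, +4, -5, -4, -7, -6, -5
Step 2: Count signs: positive = 1, negative = 7.
Step 3: Under H0: P(positive) = 0.5, so the number of positives S ~ Bin(8, 0.5).
Step 4: Two-sided exact p-value = sum of Bin(8,0.5) probabilities at or below the observed probability = 0.070312.
Step 5: alpha = 0.05. fail to reject H0.

n_eff = 8, pos = 1, neg = 7, p = 0.070312, fail to reject H0.


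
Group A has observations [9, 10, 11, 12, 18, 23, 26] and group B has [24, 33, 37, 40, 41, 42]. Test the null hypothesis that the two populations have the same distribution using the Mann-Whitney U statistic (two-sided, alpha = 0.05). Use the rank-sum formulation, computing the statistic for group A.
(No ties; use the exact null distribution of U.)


Step 1: Combine and sort all 13 observations; assign midranks.
sorted (value, group): (9,X), (10,X), (11,X), (12,X), (18,X), (23,X), (24,Y), (26,X), (33,Y), (37,Y), (40,Y), (41,Y), (42,Y)
ranks: 9->1, 10->2, 11->3, 12->4, 18->5, 23->6, 24->7, 26->8, 33->9, 37->10, 40->11, 41->12, 42->13
Step 2: Rank sum for X: R1 = 1 + 2 + 3 + 4 + 5 + 6 + 8 = 29.
Step 3: U_X = R1 - n1(n1+1)/2 = 29 - 7*8/2 = 29 - 28 = 1.
       U_Y = n1*n2 - U_X = 42 - 1 = 41.
Step 4: No ties, so the exact null distribution of U (based on enumerating the C(13,7) = 1716 equally likely rank assignments) gives the two-sided p-value.
Step 5: p-value = 0.002331; compare to alpha = 0.05. reject H0.

U_X = 1, p = 0.002331, reject H0 at alpha = 0.05.


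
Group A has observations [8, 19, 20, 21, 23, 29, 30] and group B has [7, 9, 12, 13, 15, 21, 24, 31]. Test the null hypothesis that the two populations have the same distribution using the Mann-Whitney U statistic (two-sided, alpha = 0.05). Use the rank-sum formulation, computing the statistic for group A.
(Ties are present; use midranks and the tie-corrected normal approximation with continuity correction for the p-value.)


Step 1: Combine and sort all 15 observations; assign midranks.
sorted (value, group): (7,Y), (8,X), (9,Y), (12,Y), (13,Y), (15,Y), (19,X), (20,X), (21,X), (21,Y), (23,X), (24,Y), (29,X), (30,X), (31,Y)
ranks: 7->1, 8->2, 9->3, 12->4, 13->5, 15->6, 19->7, 20->8, 21->9.5, 21->9.5, 23->11, 24->12, 29->13, 30->14, 31->15
Step 2: Rank sum for X: R1 = 2 + 7 + 8 + 9.5 + 11 + 13 + 14 = 64.5.
Step 3: U_X = R1 - n1(n1+1)/2 = 64.5 - 7*8/2 = 64.5 - 28 = 36.5.
       U_Y = n1*n2 - U_X = 56 - 36.5 = 19.5.
Step 4: Ties are present, so use the tie-corrected normal approximation (with continuity correction) for the p-value.
Step 5: p-value = 0.354109; compare to alpha = 0.05. fail to reject H0.

U_X = 36.5, p = 0.354109, fail to reject H0 at alpha = 0.05.


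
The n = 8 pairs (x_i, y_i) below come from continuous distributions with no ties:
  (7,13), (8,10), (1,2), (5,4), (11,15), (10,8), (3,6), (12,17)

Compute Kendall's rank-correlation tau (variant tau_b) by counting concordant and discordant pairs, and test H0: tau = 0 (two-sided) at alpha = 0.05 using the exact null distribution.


Step 1: Enumerate the 28 unordered pairs (i,j) with i<j and classify each by sign(x_j-x_i) * sign(y_j-y_i).
  (1,2):dx=+1,dy=-3->D; (1,3):dx=-6,dy=-11->C; (1,4):dx=-2,dy=-9->C; (1,5):dx=+4,dy=+2->C
  (1,6):dx=+3,dy=-5->D; (1,7):dx=-4,dy=-7->C; (1,8):dx=+5,dy=+4->C; (2,3):dx=-7,dy=-8->C
  (2,4):dx=-3,dy=-6->C; (2,5):dx=+3,dy=+5->C; (2,6):dx=+2,dy=-2->D; (2,7):dx=-5,dy=-4->C
  (2,8):dx=+4,dy=+7->C; (3,4):dx=+4,dy=+2->C; (3,5):dx=+10,dy=+13->C; (3,6):dx=+9,dy=+6->C
  (3,7):dx=+2,dy=+4->C; (3,8):dx=+11,dy=+15->C; (4,5):dx=+6,dy=+11->C; (4,6):dx=+5,dy=+4->C
  (4,7):dx=-2,dy=+2->D; (4,8):dx=+7,dy=+13->C; (5,6):dx=-1,dy=-7->C; (5,7):dx=-8,dy=-9->C
  (5,8):dx=+1,dy=+2->C; (6,7):dx=-7,dy=-2->C; (6,8):dx=+2,dy=+9->C; (7,8):dx=+9,dy=+11->C
Step 2: C = 24, D = 4, total pairs = 28.
Step 3: tau = (C - D)/(n(n-1)/2) = (24 - 4)/28 = 0.714286.
Step 4: Exact two-sided p-value (enumerate n! = 40320 permutations of y under H0): p = 0.014137.
Step 5: alpha = 0.05. reject H0.

tau_b = 0.7143 (C=24, D=4), p = 0.014137, reject H0.


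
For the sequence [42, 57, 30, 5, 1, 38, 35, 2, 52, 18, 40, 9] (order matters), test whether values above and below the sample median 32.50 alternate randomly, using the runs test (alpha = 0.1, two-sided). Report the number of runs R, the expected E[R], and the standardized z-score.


Step 1: Compute median = 32.50; label A = above, B = below.
Labels in order: AABBBAABABAB  (n_A = 6, n_B = 6)
Step 2: Count runs R = 8.
Step 3: Under H0 (random ordering), E[R] = 2*n_A*n_B/(n_A+n_B) + 1 = 2*6*6/12 + 1 = 7.0000.
        Var[R] = 2*n_A*n_B*(2*n_A*n_B - n_A - n_B) / ((n_A+n_B)^2 * (n_A+n_B-1)) = 4320/1584 = 2.7273.
        SD[R] = 1.6514.
Step 4: Continuity-corrected z = (R - 0.5 - E[R]) / SD[R] = (8 - 0.5 - 7.0000) / 1.6514 = 0.3028.
Step 5: Two-sided p-value via normal approximation = 2*(1 - Phi(|z|)) = 0.762069.
Step 6: alpha = 0.1. fail to reject H0.

R = 8, z = 0.3028, p = 0.762069, fail to reject H0.


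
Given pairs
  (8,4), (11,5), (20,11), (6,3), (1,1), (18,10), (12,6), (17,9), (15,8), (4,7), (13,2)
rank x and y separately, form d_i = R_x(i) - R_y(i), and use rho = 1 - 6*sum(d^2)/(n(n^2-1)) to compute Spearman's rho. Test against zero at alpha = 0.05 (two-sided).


Step 1: Rank x and y separately (midranks; no ties here).
rank(x): 8->4, 11->5, 20->11, 6->3, 1->1, 18->10, 12->6, 17->9, 15->8, 4->2, 13->7
rank(y): 4->4, 5->5, 11->11, 3->3, 1->1, 10->10, 6->6, 9->9, 8->8, 7->7, 2->2
Step 2: d_i = R_x(i) - R_y(i); compute d_i^2.
  (4-4)^2=0, (5-5)^2=0, (11-11)^2=0, (3-3)^2=0, (1-1)^2=0, (10-10)^2=0, (6-6)^2=0, (9-9)^2=0, (8-8)^2=0, (2-7)^2=25, (7-2)^2=25
sum(d^2) = 50.
Step 3: rho = 1 - 6*50 / (11*(11^2 - 1)) = 1 - 300/1320 = 0.772727.
Step 4: Under H0, t = rho * sqrt((n-2)/(1-rho^2)) = 3.6522 ~ t(9).
Step 5: Two-sided p-value from the t-distribution with 9 df = 0.005299.
Step 6: alpha = 0.05. reject H0.

rho = 0.7727, p = 0.005299, reject H0 at alpha = 0.05.


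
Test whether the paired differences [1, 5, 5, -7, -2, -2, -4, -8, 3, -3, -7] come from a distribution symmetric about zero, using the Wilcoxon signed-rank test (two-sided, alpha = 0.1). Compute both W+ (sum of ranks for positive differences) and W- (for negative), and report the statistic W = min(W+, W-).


Step 1: Drop any zero differences (none here) and take |d_i|.
|d| = [1, 5, 5, 7, 2, 2, 4, 8, 3, 3, 7]
Step 2: Midrank |d_i| (ties get averaged ranks).
ranks: |1|->1, |5|->7.5, |5|->7.5, |7|->9.5, |2|->2.5, |2|->2.5, |4|->6, |8|->11, |3|->4.5, |3|->4.5, |7|->9.5
Step 3: Attach original signs; sum ranks with positive sign and with negative sign.
W+ = 1 + 7.5 + 7.5 + 4.5 = 20.5
W- = 9.5 + 2.5 + 2.5 + 6 + 11 + 4.5 + 9.5 = 45.5
(Check: W+ + W- = 66 should equal n(n+1)/2 = 66.)
Step 4: Test statistic W = min(W+, W-) = 20.5.
Step 5: Ties in |d|, so use the tie-corrected normal approximation.
        E[W] = n(n+1)/4 = 11*12/4 = 33.
        Tie groups: |d|=2 (t=2), |d|=3 (t=2), |d|=5 (t=2), |d|=7 (t=2); sum(t^3 - t) = 24.
        Var[W] = n(n+1)(2n+1)/24 - sum(t^3-t)/48 = 3036/24 - 24/48 = 126.
        z = (W - E[W]) / sqrt(Var[W]) = (20.5 - 33) / 11.2250 = -1.1136.
        Two-sided p = 2*Phi(z) = 0.265456.
Step 6: alpha = 0.1. fail to reject H0.

W+ = 20.5, W- = 45.5, W = min = 20.5, p = 0.265456, fail to reject H0.


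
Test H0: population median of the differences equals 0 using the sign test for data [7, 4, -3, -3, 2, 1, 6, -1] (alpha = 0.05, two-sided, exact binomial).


Step 1: Discard zero differences. Original n = 8; n_eff = number of nonzero differences = 8.
Nonzero differences (with sign): +7, +4, -3, -3, +2, +1, +6, -1
Step 2: Count signs: positive = 5, negative = 3.
Step 3: Under H0: P(positive) = 0.5, so the number of positives S ~ Bin(8, 0.5).
Step 4: Two-sided exact p-value = sum of Bin(8,0.5) probabilities at or below the observed probability = 0.726562.
Step 5: alpha = 0.05. fail to reject H0.

n_eff = 8, pos = 5, neg = 3, p = 0.726562, fail to reject H0.


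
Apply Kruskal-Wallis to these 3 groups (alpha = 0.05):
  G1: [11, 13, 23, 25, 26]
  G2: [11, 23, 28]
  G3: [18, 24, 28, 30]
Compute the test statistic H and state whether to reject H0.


Step 1: Combine all N = 12 observations and assign midranks.
sorted (value, group, rank): (11,G1,1.5), (11,G2,1.5), (13,G1,3), (18,G3,4), (23,G1,5.5), (23,G2,5.5), (24,G3,7), (25,G1,8), (26,G1,9), (28,G2,10.5), (28,G3,10.5), (30,G3,12)
Step 2: Sum ranks within each group.
R_1 = 27 (n_1 = 5)
R_2 = 17.5 (n_2 = 3)
R_3 = 33.5 (n_3 = 4)
Step 3: H = 12/(N(N+1)) * sum(R_i^2/n_i) - 3(N+1)
     = 12/(12*13) * (27^2/5 + 17.5^2/3 + 33.5^2/4) - 3*13
     = 0.076923 * 528.446 - 39
     = 1.649679.
Step 4: Ties present; correction factor C = 1 - 18/(12^3 - 12) = 0.989510. Corrected H = 1.649679 / 0.989510 = 1.667167.
Step 5: Under H0, H ~ chi^2(2); p-value = 0.434489.
Step 6: alpha = 0.05. fail to reject H0.

H = 1.6672, df = 2, p = 0.434489, fail to reject H0.


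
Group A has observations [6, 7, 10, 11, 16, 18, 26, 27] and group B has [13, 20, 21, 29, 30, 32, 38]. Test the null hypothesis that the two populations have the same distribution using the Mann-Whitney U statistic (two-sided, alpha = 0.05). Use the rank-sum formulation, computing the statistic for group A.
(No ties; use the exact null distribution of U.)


Step 1: Combine and sort all 15 observations; assign midranks.
sorted (value, group): (6,X), (7,X), (10,X), (11,X), (13,Y), (16,X), (18,X), (20,Y), (21,Y), (26,X), (27,X), (29,Y), (30,Y), (32,Y), (38,Y)
ranks: 6->1, 7->2, 10->3, 11->4, 13->5, 16->6, 18->7, 20->8, 21->9, 26->10, 27->11, 29->12, 30->13, 32->14, 38->15
Step 2: Rank sum for X: R1 = 1 + 2 + 3 + 4 + 6 + 7 + 10 + 11 = 44.
Step 3: U_X = R1 - n1(n1+1)/2 = 44 - 8*9/2 = 44 - 36 = 8.
       U_Y = n1*n2 - U_X = 56 - 8 = 48.
Step 4: No ties, so the exact null distribution of U (based on enumerating the C(15,8) = 6435 equally likely rank assignments) gives the two-sided p-value.
Step 5: p-value = 0.020513; compare to alpha = 0.05. reject H0.

U_X = 8, p = 0.020513, reject H0 at alpha = 0.05.


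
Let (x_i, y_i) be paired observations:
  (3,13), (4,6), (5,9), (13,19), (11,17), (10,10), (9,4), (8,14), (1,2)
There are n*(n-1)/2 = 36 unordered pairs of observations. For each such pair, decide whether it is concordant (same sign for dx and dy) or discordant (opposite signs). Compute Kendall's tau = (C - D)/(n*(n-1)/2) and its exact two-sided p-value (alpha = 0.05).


Step 1: Enumerate the 36 unordered pairs (i,j) with i<j and classify each by sign(x_j-x_i) * sign(y_j-y_i).
  (1,2):dx=+1,dy=-7->D; (1,3):dx=+2,dy=-4->D; (1,4):dx=+10,dy=+6->C; (1,5):dx=+8,dy=+4->C
  (1,6):dx=+7,dy=-3->D; (1,7):dx=+6,dy=-9->D; (1,8):dx=+5,dy=+1->C; (1,9):dx=-2,dy=-11->C
  (2,3):dx=+1,dy=+3->C; (2,4):dx=+9,dy=+13->C; (2,5):dx=+7,dy=+11->C; (2,6):dx=+6,dy=+4->C
  (2,7):dx=+5,dy=-2->D; (2,8):dx=+4,dy=+8->C; (2,9):dx=-3,dy=-4->C; (3,4):dx=+8,dy=+10->C
  (3,5):dx=+6,dy=+8->C; (3,6):dx=+5,dy=+1->C; (3,7):dx=+4,dy=-5->D; (3,8):dx=+3,dy=+5->C
  (3,9):dx=-4,dy=-7->C; (4,5):dx=-2,dy=-2->C; (4,6):dx=-3,dy=-9->C; (4,7):dx=-4,dy=-15->C
  (4,8):dx=-5,dy=-5->C; (4,9):dx=-12,dy=-17->C; (5,6):dx=-1,dy=-7->C; (5,7):dx=-2,dy=-13->C
  (5,8):dx=-3,dy=-3->C; (5,9):dx=-10,dy=-15->C; (6,7):dx=-1,dy=-6->C; (6,8):dx=-2,dy=+4->D
  (6,9):dx=-9,dy=-8->C; (7,8):dx=-1,dy=+10->D; (7,9):dx=-8,dy=-2->C; (8,9):dx=-7,dy=-12->C
Step 2: C = 28, D = 8, total pairs = 36.
Step 3: tau = (C - D)/(n(n-1)/2) = (28 - 8)/36 = 0.555556.
Step 4: Exact two-sided p-value (enumerate n! = 362880 permutations of y under H0): p = 0.044615.
Step 5: alpha = 0.05. reject H0.

tau_b = 0.5556 (C=28, D=8), p = 0.044615, reject H0.


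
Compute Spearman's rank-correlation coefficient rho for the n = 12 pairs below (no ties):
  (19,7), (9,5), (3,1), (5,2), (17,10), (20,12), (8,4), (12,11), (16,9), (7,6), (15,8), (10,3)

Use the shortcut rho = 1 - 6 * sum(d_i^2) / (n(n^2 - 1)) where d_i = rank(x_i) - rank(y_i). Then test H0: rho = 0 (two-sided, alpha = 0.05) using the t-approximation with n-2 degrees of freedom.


Step 1: Rank x and y separately (midranks; no ties here).
rank(x): 19->11, 9->5, 3->1, 5->2, 17->10, 20->12, 8->4, 12->7, 16->9, 7->3, 15->8, 10->6
rank(y): 7->7, 5->5, 1->1, 2->2, 10->10, 12->12, 4->4, 11->11, 9->9, 6->6, 8->8, 3->3
Step 2: d_i = R_x(i) - R_y(i); compute d_i^2.
  (11-7)^2=16, (5-5)^2=0, (1-1)^2=0, (2-2)^2=0, (10-10)^2=0, (12-12)^2=0, (4-4)^2=0, (7-11)^2=16, (9-9)^2=0, (3-6)^2=9, (8-8)^2=0, (6-3)^2=9
sum(d^2) = 50.
Step 3: rho = 1 - 6*50 / (12*(12^2 - 1)) = 1 - 300/1716 = 0.825175.
Step 4: Under H0, t = rho * sqrt((n-2)/(1-rho^2)) = 4.6195 ~ t(10).
Step 5: Two-sided p-value from the t-distribution with 10 df = 0.000951.
Step 6: alpha = 0.05. reject H0.

rho = 0.8252, p = 0.000951, reject H0 at alpha = 0.05.


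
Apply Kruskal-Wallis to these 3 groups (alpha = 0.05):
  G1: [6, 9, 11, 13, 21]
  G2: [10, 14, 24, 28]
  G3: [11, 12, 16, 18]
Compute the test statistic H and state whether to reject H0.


Step 1: Combine all N = 13 observations and assign midranks.
sorted (value, group, rank): (6,G1,1), (9,G1,2), (10,G2,3), (11,G1,4.5), (11,G3,4.5), (12,G3,6), (13,G1,7), (14,G2,8), (16,G3,9), (18,G3,10), (21,G1,11), (24,G2,12), (28,G2,13)
Step 2: Sum ranks within each group.
R_1 = 25.5 (n_1 = 5)
R_2 = 36 (n_2 = 4)
R_3 = 29.5 (n_3 = 4)
Step 3: H = 12/(N(N+1)) * sum(R_i^2/n_i) - 3(N+1)
     = 12/(13*14) * (25.5^2/5 + 36^2/4 + 29.5^2/4) - 3*14
     = 0.065934 * 671.612 - 42
     = 2.282143.
Step 4: Ties present; correction factor C = 1 - 6/(13^3 - 13) = 0.997253. Corrected H = 2.282143 / 0.997253 = 2.288430.
Step 5: Under H0, H ~ chi^2(2); p-value = 0.318474.
Step 6: alpha = 0.05. fail to reject H0.

H = 2.2884, df = 2, p = 0.318474, fail to reject H0.


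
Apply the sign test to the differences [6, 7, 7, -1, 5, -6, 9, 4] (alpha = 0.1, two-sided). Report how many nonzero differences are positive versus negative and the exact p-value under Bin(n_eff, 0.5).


Step 1: Discard zero differences. Original n = 8; n_eff = number of nonzero differences = 8.
Nonzero differences (with sign): +6, +7, +7, -1, +5, -6, +9, +4
Step 2: Count signs: positive = 6, negative = 2.
Step 3: Under H0: P(positive) = 0.5, so the number of positives S ~ Bin(8, 0.5).
Step 4: Two-sided exact p-value = sum of Bin(8,0.5) probabilities at or below the observed probability = 0.289062.
Step 5: alpha = 0.1. fail to reject H0.

n_eff = 8, pos = 6, neg = 2, p = 0.289062, fail to reject H0.


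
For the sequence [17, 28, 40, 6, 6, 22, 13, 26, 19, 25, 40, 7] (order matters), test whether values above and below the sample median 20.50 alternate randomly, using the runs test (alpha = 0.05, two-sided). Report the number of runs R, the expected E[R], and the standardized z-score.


Step 1: Compute median = 20.50; label A = above, B = below.
Labels in order: BAABBABABAAB  (n_A = 6, n_B = 6)
Step 2: Count runs R = 9.
Step 3: Under H0 (random ordering), E[R] = 2*n_A*n_B/(n_A+n_B) + 1 = 2*6*6/12 + 1 = 7.0000.
        Var[R] = 2*n_A*n_B*(2*n_A*n_B - n_A - n_B) / ((n_A+n_B)^2 * (n_A+n_B-1)) = 4320/1584 = 2.7273.
        SD[R] = 1.6514.
Step 4: Continuity-corrected z = (R - 0.5 - E[R]) / SD[R] = (9 - 0.5 - 7.0000) / 1.6514 = 0.9083.
Step 5: Two-sided p-value via normal approximation = 2*(1 - Phi(|z|)) = 0.363722.
Step 6: alpha = 0.05. fail to reject H0.

R = 9, z = 0.9083, p = 0.363722, fail to reject H0.


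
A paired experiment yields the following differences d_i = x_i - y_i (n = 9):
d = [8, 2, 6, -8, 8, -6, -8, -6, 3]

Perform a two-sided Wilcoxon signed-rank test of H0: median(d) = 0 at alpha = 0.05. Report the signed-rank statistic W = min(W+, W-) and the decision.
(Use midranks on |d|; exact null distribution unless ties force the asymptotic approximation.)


Step 1: Drop any zero differences (none here) and take |d_i|.
|d| = [8, 2, 6, 8, 8, 6, 8, 6, 3]
Step 2: Midrank |d_i| (ties get averaged ranks).
ranks: |8|->7.5, |2|->1, |6|->4, |8|->7.5, |8|->7.5, |6|->4, |8|->7.5, |6|->4, |3|->2
Step 3: Attach original signs; sum ranks with positive sign and with negative sign.
W+ = 7.5 + 1 + 4 + 7.5 + 2 = 22
W- = 7.5 + 4 + 7.5 + 4 = 23
(Check: W+ + W- = 45 should equal n(n+1)/2 = 45.)
Step 4: Test statistic W = min(W+, W-) = 22.
Step 5: Ties in |d|, so use the tie-corrected normal approximation.
        E[W] = n(n+1)/4 = 9*10/4 = 22.5.
        Tie groups: |d|=6 (t=3), |d|=8 (t=4); sum(t^3 - t) = 84.
        Var[W] = n(n+1)(2n+1)/24 - sum(t^3-t)/48 = 1710/24 - 84/48 = 69.5.
        z = (W - E[W]) / sqrt(Var[W]) = (22 - 22.5) / 8.3367 = -0.0600.
        Two-sided p = 2*Phi(z) = 0.952175.
Step 6: alpha = 0.05. fail to reject H0.

W+ = 22, W- = 23, W = min = 22, p = 0.952175, fail to reject H0.


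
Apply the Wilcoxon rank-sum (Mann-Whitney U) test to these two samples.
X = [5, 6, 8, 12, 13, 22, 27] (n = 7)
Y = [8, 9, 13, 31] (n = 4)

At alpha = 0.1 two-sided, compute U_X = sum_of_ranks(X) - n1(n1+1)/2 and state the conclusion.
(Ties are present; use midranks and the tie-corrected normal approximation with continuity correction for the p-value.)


Step 1: Combine and sort all 11 observations; assign midranks.
sorted (value, group): (5,X), (6,X), (8,X), (8,Y), (9,Y), (12,X), (13,X), (13,Y), (22,X), (27,X), (31,Y)
ranks: 5->1, 6->2, 8->3.5, 8->3.5, 9->5, 12->6, 13->7.5, 13->7.5, 22->9, 27->10, 31->11
Step 2: Rank sum for X: R1 = 1 + 2 + 3.5 + 6 + 7.5 + 9 + 10 = 39.
Step 3: U_X = R1 - n1(n1+1)/2 = 39 - 7*8/2 = 39 - 28 = 11.
       U_Y = n1*n2 - U_X = 28 - 11 = 17.
Step 4: Ties are present, so use the tie-corrected normal approximation (with continuity correction) for the p-value.
Step 5: p-value = 0.635059; compare to alpha = 0.1. fail to reject H0.

U_X = 11, p = 0.635059, fail to reject H0 at alpha = 0.1.


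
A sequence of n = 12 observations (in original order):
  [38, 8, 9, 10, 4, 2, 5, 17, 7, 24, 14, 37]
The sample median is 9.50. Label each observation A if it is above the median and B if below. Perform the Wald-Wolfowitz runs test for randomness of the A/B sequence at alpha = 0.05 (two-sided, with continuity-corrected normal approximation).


Step 1: Compute median = 9.50; label A = above, B = below.
Labels in order: ABBABBBABAAA  (n_A = 6, n_B = 6)
Step 2: Count runs R = 7.
Step 3: Under H0 (random ordering), E[R] = 2*n_A*n_B/(n_A+n_B) + 1 = 2*6*6/12 + 1 = 7.0000.
        Var[R] = 2*n_A*n_B*(2*n_A*n_B - n_A - n_B) / ((n_A+n_B)^2 * (n_A+n_B-1)) = 4320/1584 = 2.7273.
        SD[R] = 1.6514.
Step 4: R = E[R], so z = 0 with no continuity correction.
Step 5: Two-sided p-value via normal approximation = 2*(1 - Phi(|z|)) = 1.000000.
Step 6: alpha = 0.05. fail to reject H0.

R = 7, z = 0.0000, p = 1.000000, fail to reject H0.


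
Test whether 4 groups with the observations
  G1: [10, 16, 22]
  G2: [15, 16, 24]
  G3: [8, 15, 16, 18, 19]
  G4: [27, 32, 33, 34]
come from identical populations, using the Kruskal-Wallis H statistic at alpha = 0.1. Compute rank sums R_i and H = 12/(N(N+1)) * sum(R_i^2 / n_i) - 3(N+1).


Step 1: Combine all N = 15 observations and assign midranks.
sorted (value, group, rank): (8,G3,1), (10,G1,2), (15,G2,3.5), (15,G3,3.5), (16,G1,6), (16,G2,6), (16,G3,6), (18,G3,8), (19,G3,9), (22,G1,10), (24,G2,11), (27,G4,12), (32,G4,13), (33,G4,14), (34,G4,15)
Step 2: Sum ranks within each group.
R_1 = 18 (n_1 = 3)
R_2 = 20.5 (n_2 = 3)
R_3 = 27.5 (n_3 = 5)
R_4 = 54 (n_4 = 4)
Step 3: H = 12/(N(N+1)) * sum(R_i^2/n_i) - 3(N+1)
     = 12/(15*16) * (18^2/3 + 20.5^2/3 + 27.5^2/5 + 54^2/4) - 3*16
     = 0.050000 * 1128.33 - 48
     = 8.416667.
Step 4: Ties present; correction factor C = 1 - 30/(15^3 - 15) = 0.991071. Corrected H = 8.416667 / 0.991071 = 8.492492.
Step 5: Under H0, H ~ chi^2(3); p-value = 0.036858.
Step 6: alpha = 0.1. reject H0.

H = 8.4925, df = 3, p = 0.036858, reject H0.


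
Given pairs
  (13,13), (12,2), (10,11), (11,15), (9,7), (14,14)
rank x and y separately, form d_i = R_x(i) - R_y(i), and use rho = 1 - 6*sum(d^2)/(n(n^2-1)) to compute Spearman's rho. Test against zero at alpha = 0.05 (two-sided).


Step 1: Rank x and y separately (midranks; no ties here).
rank(x): 13->5, 12->4, 10->2, 11->3, 9->1, 14->6
rank(y): 13->4, 2->1, 11->3, 15->6, 7->2, 14->5
Step 2: d_i = R_x(i) - R_y(i); compute d_i^2.
  (5-4)^2=1, (4-1)^2=9, (2-3)^2=1, (3-6)^2=9, (1-2)^2=1, (6-5)^2=1
sum(d^2) = 22.
Step 3: rho = 1 - 6*22 / (6*(6^2 - 1)) = 1 - 132/210 = 0.371429.
Step 4: Under H0, t = rho * sqrt((n-2)/(1-rho^2)) = 0.8001 ~ t(4).
Step 5: Two-sided p-value from the t-distribution with 4 df = 0.468478.
Step 6: alpha = 0.05. fail to reject H0.

rho = 0.3714, p = 0.468478, fail to reject H0 at alpha = 0.05.


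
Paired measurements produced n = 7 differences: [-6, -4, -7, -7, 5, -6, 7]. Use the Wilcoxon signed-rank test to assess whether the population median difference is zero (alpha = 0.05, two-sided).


Step 1: Drop any zero differences (none here) and take |d_i|.
|d| = [6, 4, 7, 7, 5, 6, 7]
Step 2: Midrank |d_i| (ties get averaged ranks).
ranks: |6|->3.5, |4|->1, |7|->6, |7|->6, |5|->2, |6|->3.5, |7|->6
Step 3: Attach original signs; sum ranks with positive sign and with negative sign.
W+ = 2 + 6 = 8
W- = 3.5 + 1 + 6 + 6 + 3.5 = 20
(Check: W+ + W- = 28 should equal n(n+1)/2 = 28.)
Step 4: Test statistic W = min(W+, W-) = 8.
Step 5: Ties in |d|, so use the tie-corrected normal approximation.
        E[W] = n(n+1)/4 = 7*8/4 = 14.
        Tie groups: |d|=6 (t=2), |d|=7 (t=3); sum(t^3 - t) = 30.
        Var[W] = n(n+1)(2n+1)/24 - sum(t^3-t)/48 = 840/24 - 30/48 = 34.375.
        z = (W - E[W]) / sqrt(Var[W]) = (8 - 14) / 5.8630 = -1.0234.
        Two-sided p = 2*Phi(z) = 0.306136.
Step 6: alpha = 0.05. fail to reject H0.

W+ = 8, W- = 20, W = min = 8, p = 0.306136, fail to reject H0.


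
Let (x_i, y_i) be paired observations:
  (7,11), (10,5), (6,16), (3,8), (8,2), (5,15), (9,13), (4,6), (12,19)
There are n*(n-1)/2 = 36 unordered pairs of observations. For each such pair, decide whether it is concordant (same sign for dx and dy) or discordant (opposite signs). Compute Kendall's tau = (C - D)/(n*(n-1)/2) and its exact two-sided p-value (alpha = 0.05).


Step 1: Enumerate the 36 unordered pairs (i,j) with i<j and classify each by sign(x_j-x_i) * sign(y_j-y_i).
  (1,2):dx=+3,dy=-6->D; (1,3):dx=-1,dy=+5->D; (1,4):dx=-4,dy=-3->C; (1,5):dx=+1,dy=-9->D
  (1,6):dx=-2,dy=+4->D; (1,7):dx=+2,dy=+2->C; (1,8):dx=-3,dy=-5->C; (1,9):dx=+5,dy=+8->C
  (2,3):dx=-4,dy=+11->D; (2,4):dx=-7,dy=+3->D; (2,5):dx=-2,dy=-3->C; (2,6):dx=-5,dy=+10->D
  (2,7):dx=-1,dy=+8->D; (2,8):dx=-6,dy=+1->D; (2,9):dx=+2,dy=+14->C; (3,4):dx=-3,dy=-8->C
  (3,5):dx=+2,dy=-14->D; (3,6):dx=-1,dy=-1->C; (3,7):dx=+3,dy=-3->D; (3,8):dx=-2,dy=-10->C
  (3,9):dx=+6,dy=+3->C; (4,5):dx=+5,dy=-6->D; (4,6):dx=+2,dy=+7->C; (4,7):dx=+6,dy=+5->C
  (4,8):dx=+1,dy=-2->D; (4,9):dx=+9,dy=+11->C; (5,6):dx=-3,dy=+13->D; (5,7):dx=+1,dy=+11->C
  (5,8):dx=-4,dy=+4->D; (5,9):dx=+4,dy=+17->C; (6,7):dx=+4,dy=-2->D; (6,8):dx=-1,dy=-9->C
  (6,9):dx=+7,dy=+4->C; (7,8):dx=-5,dy=-7->C; (7,9):dx=+3,dy=+6->C; (8,9):dx=+8,dy=+13->C
Step 2: C = 20, D = 16, total pairs = 36.
Step 3: tau = (C - D)/(n(n-1)/2) = (20 - 16)/36 = 0.111111.
Step 4: Exact two-sided p-value (enumerate n! = 362880 permutations of y under H0): p = 0.761414.
Step 5: alpha = 0.05. fail to reject H0.

tau_b = 0.1111 (C=20, D=16), p = 0.761414, fail to reject H0.


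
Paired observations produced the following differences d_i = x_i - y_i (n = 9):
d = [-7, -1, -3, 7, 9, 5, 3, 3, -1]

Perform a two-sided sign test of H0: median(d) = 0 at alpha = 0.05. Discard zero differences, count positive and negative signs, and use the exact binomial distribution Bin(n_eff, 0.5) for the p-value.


Step 1: Discard zero differences. Original n = 9; n_eff = number of nonzero differences = 9.
Nonzero differences (with sign): -7, -1, -3, +7, +9, +5, +3, +3, -1
Step 2: Count signs: positive = 5, negative = 4.
Step 3: Under H0: P(positive) = 0.5, so the number of positives S ~ Bin(9, 0.5).
Step 4: Two-sided exact p-value = sum of Bin(9,0.5) probabilities at or below the observed probability = 1.000000.
Step 5: alpha = 0.05. fail to reject H0.

n_eff = 9, pos = 5, neg = 4, p = 1.000000, fail to reject H0.


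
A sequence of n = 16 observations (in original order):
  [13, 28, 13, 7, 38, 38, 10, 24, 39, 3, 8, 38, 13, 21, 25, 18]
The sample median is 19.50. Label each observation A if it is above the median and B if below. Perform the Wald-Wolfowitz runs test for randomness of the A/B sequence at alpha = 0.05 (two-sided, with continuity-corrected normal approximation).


Step 1: Compute median = 19.50; label A = above, B = below.
Labels in order: BABBAABAABBABAAB  (n_A = 8, n_B = 8)
Step 2: Count runs R = 11.
Step 3: Under H0 (random ordering), E[R] = 2*n_A*n_B/(n_A+n_B) + 1 = 2*8*8/16 + 1 = 9.0000.
        Var[R] = 2*n_A*n_B*(2*n_A*n_B - n_A - n_B) / ((n_A+n_B)^2 * (n_A+n_B-1)) = 14336/3840 = 3.7333.
        SD[R] = 1.9322.
Step 4: Continuity-corrected z = (R - 0.5 - E[R]) / SD[R] = (11 - 0.5 - 9.0000) / 1.9322 = 0.7763.
Step 5: Two-sided p-value via normal approximation = 2*(1 - Phi(|z|)) = 0.437558.
Step 6: alpha = 0.05. fail to reject H0.

R = 11, z = 0.7763, p = 0.437558, fail to reject H0.


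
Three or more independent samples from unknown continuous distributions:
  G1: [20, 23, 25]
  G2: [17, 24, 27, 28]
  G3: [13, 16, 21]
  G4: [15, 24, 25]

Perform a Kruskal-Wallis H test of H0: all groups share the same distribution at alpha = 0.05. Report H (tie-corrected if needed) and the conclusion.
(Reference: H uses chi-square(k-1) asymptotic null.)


Step 1: Combine all N = 13 observations and assign midranks.
sorted (value, group, rank): (13,G3,1), (15,G4,2), (16,G3,3), (17,G2,4), (20,G1,5), (21,G3,6), (23,G1,7), (24,G2,8.5), (24,G4,8.5), (25,G1,10.5), (25,G4,10.5), (27,G2,12), (28,G2,13)
Step 2: Sum ranks within each group.
R_1 = 22.5 (n_1 = 3)
R_2 = 37.5 (n_2 = 4)
R_3 = 10 (n_3 = 3)
R_4 = 21 (n_4 = 3)
Step 3: H = 12/(N(N+1)) * sum(R_i^2/n_i) - 3(N+1)
     = 12/(13*14) * (22.5^2/3 + 37.5^2/4 + 10^2/3 + 21^2/3) - 3*14
     = 0.065934 * 700.646 - 42
     = 4.196429.
Step 4: Ties present; correction factor C = 1 - 12/(13^3 - 13) = 0.994505. Corrected H = 4.196429 / 0.994505 = 4.219613.
Step 5: Under H0, H ~ chi^2(3); p-value = 0.238706.
Step 6: alpha = 0.05. fail to reject H0.

H = 4.2196, df = 3, p = 0.238706, fail to reject H0.


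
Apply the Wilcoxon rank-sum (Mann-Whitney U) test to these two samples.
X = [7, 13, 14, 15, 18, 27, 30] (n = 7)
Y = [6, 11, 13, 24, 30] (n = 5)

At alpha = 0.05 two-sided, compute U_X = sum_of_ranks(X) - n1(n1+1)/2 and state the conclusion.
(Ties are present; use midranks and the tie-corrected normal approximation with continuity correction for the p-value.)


Step 1: Combine and sort all 12 observations; assign midranks.
sorted (value, group): (6,Y), (7,X), (11,Y), (13,X), (13,Y), (14,X), (15,X), (18,X), (24,Y), (27,X), (30,X), (30,Y)
ranks: 6->1, 7->2, 11->3, 13->4.5, 13->4.5, 14->6, 15->7, 18->8, 24->9, 27->10, 30->11.5, 30->11.5
Step 2: Rank sum for X: R1 = 2 + 4.5 + 6 + 7 + 8 + 10 + 11.5 = 49.
Step 3: U_X = R1 - n1(n1+1)/2 = 49 - 7*8/2 = 49 - 28 = 21.
       U_Y = n1*n2 - U_X = 35 - 21 = 14.
Step 4: Ties are present, so use the tie-corrected normal approximation (with continuity correction) for the p-value.
Step 5: p-value = 0.624905; compare to alpha = 0.05. fail to reject H0.

U_X = 21, p = 0.624905, fail to reject H0 at alpha = 0.05.


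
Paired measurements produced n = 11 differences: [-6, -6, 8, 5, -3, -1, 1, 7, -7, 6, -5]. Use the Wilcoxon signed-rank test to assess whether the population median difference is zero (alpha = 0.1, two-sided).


Step 1: Drop any zero differences (none here) and take |d_i|.
|d| = [6, 6, 8, 5, 3, 1, 1, 7, 7, 6, 5]
Step 2: Midrank |d_i| (ties get averaged ranks).
ranks: |6|->7, |6|->7, |8|->11, |5|->4.5, |3|->3, |1|->1.5, |1|->1.5, |7|->9.5, |7|->9.5, |6|->7, |5|->4.5
Step 3: Attach original signs; sum ranks with positive sign and with negative sign.
W+ = 11 + 4.5 + 1.5 + 9.5 + 7 = 33.5
W- = 7 + 7 + 3 + 1.5 + 9.5 + 4.5 = 32.5
(Check: W+ + W- = 66 should equal n(n+1)/2 = 66.)
Step 4: Test statistic W = min(W+, W-) = 32.5.
Step 5: Ties in |d|, so use the tie-corrected normal approximation.
        E[W] = n(n+1)/4 = 11*12/4 = 33.
        Tie groups: |d|=1 (t=2), |d|=5 (t=2), |d|=6 (t=3), |d|=7 (t=2); sum(t^3 - t) = 42.
        Var[W] = n(n+1)(2n+1)/24 - sum(t^3-t)/48 = 3036/24 - 42/48 = 125.625.
        z = (W - E[W]) / sqrt(Var[W]) = (32.5 - 33) / 11.2083 = -0.0446.
        Two-sided p = 2*Phi(z) = 0.964418.
Step 6: alpha = 0.1. fail to reject H0.

W+ = 33.5, W- = 32.5, W = min = 32.5, p = 0.964418, fail to reject H0.


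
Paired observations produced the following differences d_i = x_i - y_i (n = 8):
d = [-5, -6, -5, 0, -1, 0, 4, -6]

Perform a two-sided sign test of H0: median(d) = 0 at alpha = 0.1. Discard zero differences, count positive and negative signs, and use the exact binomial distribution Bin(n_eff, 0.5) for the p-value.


Step 1: Discard zero differences. Original n = 8; n_eff = number of nonzero differences = 6.
Nonzero differences (with sign): -5, -6, -5, -1, +4, -6
Step 2: Count signs: positive = 1, negative = 5.
Step 3: Under H0: P(positive) = 0.5, so the number of positives S ~ Bin(6, 0.5).
Step 4: Two-sided exact p-value = sum of Bin(6,0.5) probabilities at or below the observed probability = 0.218750.
Step 5: alpha = 0.1. fail to reject H0.

n_eff = 6, pos = 1, neg = 5, p = 0.218750, fail to reject H0.


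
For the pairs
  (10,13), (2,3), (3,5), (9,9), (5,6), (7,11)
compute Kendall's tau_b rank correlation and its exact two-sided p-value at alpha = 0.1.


Step 1: Enumerate the 15 unordered pairs (i,j) with i<j and classify each by sign(x_j-x_i) * sign(y_j-y_i).
  (1,2):dx=-8,dy=-10->C; (1,3):dx=-7,dy=-8->C; (1,4):dx=-1,dy=-4->C; (1,5):dx=-5,dy=-7->C
  (1,6):dx=-3,dy=-2->C; (2,3):dx=+1,dy=+2->C; (2,4):dx=+7,dy=+6->C; (2,5):dx=+3,dy=+3->C
  (2,6):dx=+5,dy=+8->C; (3,4):dx=+6,dy=+4->C; (3,5):dx=+2,dy=+1->C; (3,6):dx=+4,dy=+6->C
  (4,5):dx=-4,dy=-3->C; (4,6):dx=-2,dy=+2->D; (5,6):dx=+2,dy=+5->C
Step 2: C = 14, D = 1, total pairs = 15.
Step 3: tau = (C - D)/(n(n-1)/2) = (14 - 1)/15 = 0.866667.
Step 4: Exact two-sided p-value (enumerate n! = 720 permutations of y under H0): p = 0.016667.
Step 5: alpha = 0.1. reject H0.

tau_b = 0.8667 (C=14, D=1), p = 0.016667, reject H0.


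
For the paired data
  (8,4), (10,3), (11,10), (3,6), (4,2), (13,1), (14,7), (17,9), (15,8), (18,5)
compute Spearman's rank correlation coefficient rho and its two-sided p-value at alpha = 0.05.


Step 1: Rank x and y separately (midranks; no ties here).
rank(x): 8->3, 10->4, 11->5, 3->1, 4->2, 13->6, 14->7, 17->9, 15->8, 18->10
rank(y): 4->4, 3->3, 10->10, 6->6, 2->2, 1->1, 7->7, 9->9, 8->8, 5->5
Step 2: d_i = R_x(i) - R_y(i); compute d_i^2.
  (3-4)^2=1, (4-3)^2=1, (5-10)^2=25, (1-6)^2=25, (2-2)^2=0, (6-1)^2=25, (7-7)^2=0, (9-9)^2=0, (8-8)^2=0, (10-5)^2=25
sum(d^2) = 102.
Step 3: rho = 1 - 6*102 / (10*(10^2 - 1)) = 1 - 612/990 = 0.381818.
Step 4: Under H0, t = rho * sqrt((n-2)/(1-rho^2)) = 1.1685 ~ t(8).
Step 5: Two-sided p-value from the t-distribution with 8 df = 0.276255.
Step 6: alpha = 0.05. fail to reject H0.

rho = 0.3818, p = 0.276255, fail to reject H0 at alpha = 0.05.


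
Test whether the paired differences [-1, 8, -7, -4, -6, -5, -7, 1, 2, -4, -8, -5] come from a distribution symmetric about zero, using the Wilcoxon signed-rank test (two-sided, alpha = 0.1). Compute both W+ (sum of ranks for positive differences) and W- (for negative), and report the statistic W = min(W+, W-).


Step 1: Drop any zero differences (none here) and take |d_i|.
|d| = [1, 8, 7, 4, 6, 5, 7, 1, 2, 4, 8, 5]
Step 2: Midrank |d_i| (ties get averaged ranks).
ranks: |1|->1.5, |8|->11.5, |7|->9.5, |4|->4.5, |6|->8, |5|->6.5, |7|->9.5, |1|->1.5, |2|->3, |4|->4.5, |8|->11.5, |5|->6.5
Step 3: Attach original signs; sum ranks with positive sign and with negative sign.
W+ = 11.5 + 1.5 + 3 = 16
W- = 1.5 + 9.5 + 4.5 + 8 + 6.5 + 9.5 + 4.5 + 11.5 + 6.5 = 62
(Check: W+ + W- = 78 should equal n(n+1)/2 = 78.)
Step 4: Test statistic W = min(W+, W-) = 16.
Step 5: Ties in |d|, so use the tie-corrected normal approximation.
        E[W] = n(n+1)/4 = 12*13/4 = 39.
        Tie groups: |d|=1 (t=2), |d|=4 (t=2), |d|=5 (t=2), |d|=7 (t=2), |d|=8 (t=2); sum(t^3 - t) = 30.
        Var[W] = n(n+1)(2n+1)/24 - sum(t^3-t)/48 = 3900/24 - 30/48 = 161.875.
        z = (W - E[W]) / sqrt(Var[W]) = (16 - 39) / 12.7230 = -1.8077.
        Two-sided p = 2*Phi(z) = 0.070646.
Step 6: alpha = 0.1. reject H0.

W+ = 16, W- = 62, W = min = 16, p = 0.070646, reject H0.


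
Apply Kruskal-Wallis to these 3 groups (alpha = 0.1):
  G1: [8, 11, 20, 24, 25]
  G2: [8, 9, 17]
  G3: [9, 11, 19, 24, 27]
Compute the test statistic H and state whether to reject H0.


Step 1: Combine all N = 13 observations and assign midranks.
sorted (value, group, rank): (8,G1,1.5), (8,G2,1.5), (9,G2,3.5), (9,G3,3.5), (11,G1,5.5), (11,G3,5.5), (17,G2,7), (19,G3,8), (20,G1,9), (24,G1,10.5), (24,G3,10.5), (25,G1,12), (27,G3,13)
Step 2: Sum ranks within each group.
R_1 = 38.5 (n_1 = 5)
R_2 = 12 (n_2 = 3)
R_3 = 40.5 (n_3 = 5)
Step 3: H = 12/(N(N+1)) * sum(R_i^2/n_i) - 3(N+1)
     = 12/(13*14) * (38.5^2/5 + 12^2/3 + 40.5^2/5) - 3*14
     = 0.065934 * 672.5 - 42
     = 2.340659.
Step 4: Ties present; correction factor C = 1 - 24/(13^3 - 13) = 0.989011. Corrected H = 2.340659 / 0.989011 = 2.366667.
Step 5: Under H0, H ~ chi^2(2); p-value = 0.306256.
Step 6: alpha = 0.1. fail to reject H0.

H = 2.3667, df = 2, p = 0.306256, fail to reject H0.


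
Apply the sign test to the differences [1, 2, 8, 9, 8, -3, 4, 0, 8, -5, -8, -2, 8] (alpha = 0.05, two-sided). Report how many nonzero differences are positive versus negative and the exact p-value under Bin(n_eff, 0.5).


Step 1: Discard zero differences. Original n = 13; n_eff = number of nonzero differences = 12.
Nonzero differences (with sign): +1, +2, +8, +9, +8, -3, +4, +8, -5, -8, -2, +8
Step 2: Count signs: positive = 8, negative = 4.
Step 3: Under H0: P(positive) = 0.5, so the number of positives S ~ Bin(12, 0.5).
Step 4: Two-sided exact p-value = sum of Bin(12,0.5) probabilities at or below the observed probability = 0.387695.
Step 5: alpha = 0.05. fail to reject H0.

n_eff = 12, pos = 8, neg = 4, p = 0.387695, fail to reject H0.


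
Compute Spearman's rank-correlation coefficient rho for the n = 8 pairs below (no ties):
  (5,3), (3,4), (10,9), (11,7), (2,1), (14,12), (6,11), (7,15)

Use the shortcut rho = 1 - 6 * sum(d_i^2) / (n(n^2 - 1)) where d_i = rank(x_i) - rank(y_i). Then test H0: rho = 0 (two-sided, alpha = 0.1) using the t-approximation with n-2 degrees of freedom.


Step 1: Rank x and y separately (midranks; no ties here).
rank(x): 5->3, 3->2, 10->6, 11->7, 2->1, 14->8, 6->4, 7->5
rank(y): 3->2, 4->3, 9->5, 7->4, 1->1, 12->7, 11->6, 15->8
Step 2: d_i = R_x(i) - R_y(i); compute d_i^2.
  (3-2)^2=1, (2-3)^2=1, (6-5)^2=1, (7-4)^2=9, (1-1)^2=0, (8-7)^2=1, (4-6)^2=4, (5-8)^2=9
sum(d^2) = 26.
Step 3: rho = 1 - 6*26 / (8*(8^2 - 1)) = 1 - 156/504 = 0.690476.
Step 4: Under H0, t = rho * sqrt((n-2)/(1-rho^2)) = 2.3382 ~ t(6).
Step 5: Two-sided p-value from the t-distribution with 6 df = 0.057990.
Step 6: alpha = 0.1. reject H0.

rho = 0.6905, p = 0.057990, reject H0 at alpha = 0.1.


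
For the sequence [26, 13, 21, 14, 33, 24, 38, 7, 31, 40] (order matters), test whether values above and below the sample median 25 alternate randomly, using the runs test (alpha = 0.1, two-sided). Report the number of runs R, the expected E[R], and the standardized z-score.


Step 1: Compute median = 25; label A = above, B = below.
Labels in order: ABBBABABAA  (n_A = 5, n_B = 5)
Step 2: Count runs R = 7.
Step 3: Under H0 (random ordering), E[R] = 2*n_A*n_B/(n_A+n_B) + 1 = 2*5*5/10 + 1 = 6.0000.
        Var[R] = 2*n_A*n_B*(2*n_A*n_B - n_A - n_B) / ((n_A+n_B)^2 * (n_A+n_B-1)) = 2000/900 = 2.2222.
        SD[R] = 1.4907.
Step 4: Continuity-corrected z = (R - 0.5 - E[R]) / SD[R] = (7 - 0.5 - 6.0000) / 1.4907 = 0.3354.
Step 5: Two-sided p-value via normal approximation = 2*(1 - Phi(|z|)) = 0.737316.
Step 6: alpha = 0.1. fail to reject H0.

R = 7, z = 0.3354, p = 0.737316, fail to reject H0.


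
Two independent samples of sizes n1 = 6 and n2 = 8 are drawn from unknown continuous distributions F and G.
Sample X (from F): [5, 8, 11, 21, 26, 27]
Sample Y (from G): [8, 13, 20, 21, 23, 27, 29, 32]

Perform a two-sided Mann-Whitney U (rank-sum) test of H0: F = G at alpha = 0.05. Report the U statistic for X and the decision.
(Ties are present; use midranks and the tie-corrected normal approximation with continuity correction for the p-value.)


Step 1: Combine and sort all 14 observations; assign midranks.
sorted (value, group): (5,X), (8,X), (8,Y), (11,X), (13,Y), (20,Y), (21,X), (21,Y), (23,Y), (26,X), (27,X), (27,Y), (29,Y), (32,Y)
ranks: 5->1, 8->2.5, 8->2.5, 11->4, 13->5, 20->6, 21->7.5, 21->7.5, 23->9, 26->10, 27->11.5, 27->11.5, 29->13, 32->14
Step 2: Rank sum for X: R1 = 1 + 2.5 + 4 + 7.5 + 10 + 11.5 = 36.5.
Step 3: U_X = R1 - n1(n1+1)/2 = 36.5 - 6*7/2 = 36.5 - 21 = 15.5.
       U_Y = n1*n2 - U_X = 48 - 15.5 = 32.5.
Step 4: Ties are present, so use the tie-corrected normal approximation (with continuity correction) for the p-value.
Step 5: p-value = 0.300101; compare to alpha = 0.05. fail to reject H0.

U_X = 15.5, p = 0.300101, fail to reject H0 at alpha = 0.05.
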